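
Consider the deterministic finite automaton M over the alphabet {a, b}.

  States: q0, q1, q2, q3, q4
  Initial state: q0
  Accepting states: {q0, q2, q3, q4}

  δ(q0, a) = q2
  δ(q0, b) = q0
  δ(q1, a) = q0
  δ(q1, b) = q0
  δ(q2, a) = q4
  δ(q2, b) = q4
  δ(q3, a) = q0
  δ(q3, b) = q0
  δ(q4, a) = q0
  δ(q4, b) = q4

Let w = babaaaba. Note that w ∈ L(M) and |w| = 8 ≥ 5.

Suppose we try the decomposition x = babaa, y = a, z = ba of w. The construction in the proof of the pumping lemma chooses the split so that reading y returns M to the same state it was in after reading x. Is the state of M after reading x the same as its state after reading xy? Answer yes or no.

no

State sequence: q0 -b-> q0 -a-> q2 -b-> q4 -a-> q0 -a-> q2 -a-> q4

After x (step 5): q2. After xy (step 6): q4.
They differ (q2 ≠ q4), so y is not a cycle from the state after x; this split is not the one the pumping-lemma construction produces, and pumping y need not keep the string in L(M).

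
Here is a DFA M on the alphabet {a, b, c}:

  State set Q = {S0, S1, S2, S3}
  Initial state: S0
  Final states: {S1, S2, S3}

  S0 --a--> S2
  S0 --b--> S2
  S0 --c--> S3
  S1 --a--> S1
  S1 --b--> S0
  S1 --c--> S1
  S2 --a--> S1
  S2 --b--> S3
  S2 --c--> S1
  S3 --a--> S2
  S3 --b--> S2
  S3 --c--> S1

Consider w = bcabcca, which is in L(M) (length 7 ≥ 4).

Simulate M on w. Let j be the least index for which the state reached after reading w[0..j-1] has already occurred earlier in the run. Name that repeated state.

State sequence: S0 -b-> S2 -c-> S1 -a-> S1 -b-> S0 -c-> S3 -c-> S1 -a-> S1
First repeat at step 3: S1 was already visited.

The earliest repeat is at step j = 3: M is in S1, which it already visited at step i = 2.
Pumping length from the standard proof: p = 4 (the number of states). The repeated state found above gives |xy| = j ≤ 4 and |y| = j − i ≥ 1.

S1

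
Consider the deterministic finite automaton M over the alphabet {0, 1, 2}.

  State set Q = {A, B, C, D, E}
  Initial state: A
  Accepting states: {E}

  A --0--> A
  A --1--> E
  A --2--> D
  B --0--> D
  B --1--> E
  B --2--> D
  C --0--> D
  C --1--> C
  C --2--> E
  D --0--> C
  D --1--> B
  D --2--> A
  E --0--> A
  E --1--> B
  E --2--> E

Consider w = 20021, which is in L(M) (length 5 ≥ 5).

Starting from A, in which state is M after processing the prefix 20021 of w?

E

Run of M on the first 5 characters of w = 2 0 0 2 1:
  step 0: A  (start)
  step 1: D  (read 2: A→D)
  step 2: C  (read 0: D→C)
  step 3: D  (read 0: C→D)
  step 4: A  (read 2: D→A)
  step 5: E  (read 1: A→E)

After reading 5 characters, M is in state E.
(This kind of state-tracing is the core of the pumping-lemma construction: with 5 states, pigeonhole forces a repeat within the first 5 steps.)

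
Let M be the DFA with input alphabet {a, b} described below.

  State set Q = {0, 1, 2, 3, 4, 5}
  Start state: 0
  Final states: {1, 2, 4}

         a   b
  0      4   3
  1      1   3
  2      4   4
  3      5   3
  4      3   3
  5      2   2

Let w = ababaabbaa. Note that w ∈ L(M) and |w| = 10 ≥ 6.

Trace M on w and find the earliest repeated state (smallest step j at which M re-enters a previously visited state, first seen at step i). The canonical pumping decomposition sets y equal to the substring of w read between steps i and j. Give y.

baba

State sequence: 0 -a-> 4 -b-> 3 -a-> 5 -b-> 2 -a-> 4 -a-> 3 -b-> 3 -b-> 3 -a-> 5 -a-> 2
First repeat at step 5: 4 was already visited.

So i = 1, j = 5, giving x = w[0:1] = a, y = w[1:5] = baba, z = w[5:10] = abbaa.
Check: |xy| = 5 ≤ 6 and |y| = 4 ≥ 1. Reading y takes M from 4 back to 4, so every xyⁱz is accepted.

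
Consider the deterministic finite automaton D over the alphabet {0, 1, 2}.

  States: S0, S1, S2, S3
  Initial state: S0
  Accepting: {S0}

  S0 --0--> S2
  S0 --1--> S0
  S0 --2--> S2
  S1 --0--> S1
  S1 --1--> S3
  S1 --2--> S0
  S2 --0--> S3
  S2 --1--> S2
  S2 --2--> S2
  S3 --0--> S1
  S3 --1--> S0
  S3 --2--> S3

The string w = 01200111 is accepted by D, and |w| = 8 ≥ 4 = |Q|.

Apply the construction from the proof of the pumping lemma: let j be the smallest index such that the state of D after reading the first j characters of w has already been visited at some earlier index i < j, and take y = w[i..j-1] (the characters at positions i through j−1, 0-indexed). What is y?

1

State sequence: S0 -0-> S2 -1-> S2 -2-> S2 -0-> S3 -0-> S1 -1-> S3 -1-> S0 -1-> S0
First repeat at step 2: S2 was already visited.

So i = 1, j = 2, giving x = w[0:1] = 0, y = w[1:2] = 1, z = w[2:8] = 200111.
Check: |xy| = 2 ≤ 4 and |y| = 1 ≥ 1. Reading y takes D from S2 back to S2, so every xyⁱz is accepted.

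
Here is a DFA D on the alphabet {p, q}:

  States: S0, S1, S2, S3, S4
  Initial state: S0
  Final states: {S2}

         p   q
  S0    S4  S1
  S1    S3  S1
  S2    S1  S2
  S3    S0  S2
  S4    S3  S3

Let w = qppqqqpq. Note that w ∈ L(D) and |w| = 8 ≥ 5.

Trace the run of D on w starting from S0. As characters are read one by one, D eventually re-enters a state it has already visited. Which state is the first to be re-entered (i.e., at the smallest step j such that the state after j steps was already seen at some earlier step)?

S0

State sequence: S0 -q-> S1 -p-> S3 -p-> S0 -q-> S1 -q-> S1 -q-> S1 -p-> S3 -q-> S2
First repeat at step 3: S0 was already visited.

The earliest repeat is at step j = 3: D is in S0, which it already visited at step i = 0.
Pumping length from the standard proof: p = 5 (the number of states). The repeated state found above gives |xy| = j ≤ 5 and |y| = j − i ≥ 1.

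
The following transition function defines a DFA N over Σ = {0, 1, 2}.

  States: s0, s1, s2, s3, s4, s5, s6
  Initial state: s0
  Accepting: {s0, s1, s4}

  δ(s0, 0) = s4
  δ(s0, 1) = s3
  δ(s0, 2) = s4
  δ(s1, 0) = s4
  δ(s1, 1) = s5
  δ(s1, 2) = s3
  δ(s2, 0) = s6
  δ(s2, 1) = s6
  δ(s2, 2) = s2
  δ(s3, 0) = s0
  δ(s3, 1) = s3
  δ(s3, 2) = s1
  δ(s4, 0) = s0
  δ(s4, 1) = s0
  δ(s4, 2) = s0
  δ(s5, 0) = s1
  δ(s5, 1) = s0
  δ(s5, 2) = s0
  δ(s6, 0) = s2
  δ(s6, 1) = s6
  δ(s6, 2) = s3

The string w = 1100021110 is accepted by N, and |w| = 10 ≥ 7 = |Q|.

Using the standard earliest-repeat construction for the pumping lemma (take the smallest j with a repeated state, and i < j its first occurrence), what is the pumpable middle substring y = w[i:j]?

1

State sequence: s0 -1-> s3 -1-> s3 -0-> s0 -0-> s4 -0-> s0 -2-> s4 -1-> s0 -1-> s3 -1-> s3 -0-> s0
First repeat at step 2: s3 was already visited.

So i = 1, j = 2, giving x = w[0:1] = 1, y = w[1:2] = 1, z = w[2:10] = 00021110.
Check: |xy| = 2 ≤ 7 and |y| = 1 ≥ 1. Reading y takes N from s3 back to s3, so every xyⁱz is accepted.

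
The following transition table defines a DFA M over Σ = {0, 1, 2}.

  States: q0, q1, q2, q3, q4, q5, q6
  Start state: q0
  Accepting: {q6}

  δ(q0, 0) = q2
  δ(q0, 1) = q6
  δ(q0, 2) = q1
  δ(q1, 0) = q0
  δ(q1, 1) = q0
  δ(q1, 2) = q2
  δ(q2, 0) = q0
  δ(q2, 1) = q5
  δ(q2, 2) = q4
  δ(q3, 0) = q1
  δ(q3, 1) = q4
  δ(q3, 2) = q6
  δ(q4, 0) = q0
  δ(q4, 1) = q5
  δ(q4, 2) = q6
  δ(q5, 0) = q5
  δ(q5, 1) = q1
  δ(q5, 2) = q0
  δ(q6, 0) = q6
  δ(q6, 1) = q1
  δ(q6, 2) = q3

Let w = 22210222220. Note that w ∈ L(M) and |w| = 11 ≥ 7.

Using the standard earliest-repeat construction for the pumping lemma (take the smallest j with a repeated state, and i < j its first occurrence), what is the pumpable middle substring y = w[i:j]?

0

State sequence: q0 -2-> q1 -2-> q2 -2-> q4 -1-> q5 -0-> q5 -2-> q0 -2-> q1 -2-> q2 -2-> q4 -2-> q6 -0-> q6
First repeat at step 5: q5 was already visited.

So i = 4, j = 5, giving x = w[0:4] = 2221, y = w[4:5] = 0, z = w[5:11] = 222220.
Check: |xy| = 5 ≤ 7 and |y| = 1 ≥ 1. Reading y takes M from q5 back to q5, so every xyⁱz is accepted.
With |Q| = 7, pigeonhole forces a state repeat no later than step 7; the substring read between the first and second visits to that state can be pumped.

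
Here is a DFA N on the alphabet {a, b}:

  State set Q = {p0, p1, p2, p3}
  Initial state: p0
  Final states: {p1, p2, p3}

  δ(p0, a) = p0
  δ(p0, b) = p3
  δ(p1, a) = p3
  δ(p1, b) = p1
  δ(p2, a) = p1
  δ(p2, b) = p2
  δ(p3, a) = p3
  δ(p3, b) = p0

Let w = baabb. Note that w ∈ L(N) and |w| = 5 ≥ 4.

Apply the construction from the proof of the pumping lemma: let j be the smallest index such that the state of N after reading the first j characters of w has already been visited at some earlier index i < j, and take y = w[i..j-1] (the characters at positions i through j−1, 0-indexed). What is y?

a

Run of N on w = b a a b b:
  step 0: p0  (start)
  step 1: p3  (read b: p0→p3)
  step 2: p3  (read a: p3→p3)   ← first repeat (p3 seen earlier)
  step 3: p3  (read a: p3→p3)
  step 4: p0  (read b: p3→p0)
  step 5: p3  (read b: p0→p3)

So i = 1, j = 2, giving x = w[0:1] = b, y = w[1:2] = a, z = w[2:5] = abb.
Check: |xy| = 2 ≤ 4 and |y| = 1 ≥ 1. Reading y takes N from p3 back to p3, so every xyⁱz is accepted.
The DFA has 4 states, so the proof of the pumping lemma guarantees a repeated state among the first 4+1 visited; the segment between the two visits is the pumpable y.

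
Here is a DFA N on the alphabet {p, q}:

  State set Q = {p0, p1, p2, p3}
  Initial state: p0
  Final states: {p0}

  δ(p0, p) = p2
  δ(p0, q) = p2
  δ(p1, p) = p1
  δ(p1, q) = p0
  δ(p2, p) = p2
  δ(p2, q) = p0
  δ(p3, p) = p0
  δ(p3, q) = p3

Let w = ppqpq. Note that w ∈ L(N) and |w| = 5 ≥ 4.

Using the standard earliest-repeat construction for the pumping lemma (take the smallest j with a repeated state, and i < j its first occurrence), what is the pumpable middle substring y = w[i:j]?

p

Run of N on w = p p q p q:
  step 0: p0  (start)
  step 1: p2  (read p: p0→p2)
  step 2: p2  (read p: p2→p2)   ← first repeat (p2 seen earlier)
  step 3: p0  (read q: p2→p0)
  step 4: p2  (read p: p0→p2)
  step 5: p0  (read q: p2→p0)

So i = 1, j = 2, giving x = w[0:1] = p, y = w[1:2] = p, z = w[2:5] = qpq.
Check: |xy| = 2 ≤ 4 and |y| = 1 ≥ 1. Reading y takes N from p2 back to p2, so every xyⁱz is accepted.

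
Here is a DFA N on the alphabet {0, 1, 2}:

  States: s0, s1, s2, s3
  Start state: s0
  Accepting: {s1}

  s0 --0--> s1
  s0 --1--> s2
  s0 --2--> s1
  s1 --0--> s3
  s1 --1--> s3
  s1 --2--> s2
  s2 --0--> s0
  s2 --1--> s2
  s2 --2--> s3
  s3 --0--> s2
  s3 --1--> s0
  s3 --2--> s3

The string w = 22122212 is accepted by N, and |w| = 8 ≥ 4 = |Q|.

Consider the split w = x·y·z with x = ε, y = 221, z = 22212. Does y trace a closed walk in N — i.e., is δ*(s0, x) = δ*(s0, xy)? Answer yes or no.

State sequence: s0 -2-> s1 -2-> s2 -1-> s2

After x (step 0): s0. After xy (step 3): s2.
They differ (s0 ≠ s2), so y is not a cycle from the state after x; this split is not the one the pumping-lemma construction produces, and pumping y need not keep the string in L(N).

no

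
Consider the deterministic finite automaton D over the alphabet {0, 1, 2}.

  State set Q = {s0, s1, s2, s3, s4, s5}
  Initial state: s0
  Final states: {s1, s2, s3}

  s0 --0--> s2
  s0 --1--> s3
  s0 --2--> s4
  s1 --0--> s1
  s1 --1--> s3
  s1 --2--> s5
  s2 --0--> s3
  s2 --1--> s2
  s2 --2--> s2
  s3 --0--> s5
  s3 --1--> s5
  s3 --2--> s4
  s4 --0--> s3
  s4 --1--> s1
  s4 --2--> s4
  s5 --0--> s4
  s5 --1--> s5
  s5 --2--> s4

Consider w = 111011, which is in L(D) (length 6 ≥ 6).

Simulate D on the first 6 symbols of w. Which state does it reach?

State sequence: s0 -1-> s3 -1-> s5 -1-> s5 -0-> s4 -1-> s1 -1-> s3

After reading 6 characters, D is in state s3.

s3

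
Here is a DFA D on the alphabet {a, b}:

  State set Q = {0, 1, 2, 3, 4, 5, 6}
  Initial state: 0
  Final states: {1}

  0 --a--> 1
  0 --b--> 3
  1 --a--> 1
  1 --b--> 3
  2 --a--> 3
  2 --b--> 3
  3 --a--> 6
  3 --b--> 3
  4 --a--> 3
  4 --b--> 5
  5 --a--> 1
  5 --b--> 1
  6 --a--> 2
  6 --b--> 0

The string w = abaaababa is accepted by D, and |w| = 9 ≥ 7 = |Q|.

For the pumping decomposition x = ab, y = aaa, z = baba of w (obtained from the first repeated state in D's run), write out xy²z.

abaaaaaababa

xy^2z = ab·aaa·aaa·baba = abaaaaaababa.
Reading y = aaa takes D from 3 back to 3, so after x·y·y the machine is still in 3, and z then leads to the accepting state 1. Hence abaaaaaababa ∈ L(D).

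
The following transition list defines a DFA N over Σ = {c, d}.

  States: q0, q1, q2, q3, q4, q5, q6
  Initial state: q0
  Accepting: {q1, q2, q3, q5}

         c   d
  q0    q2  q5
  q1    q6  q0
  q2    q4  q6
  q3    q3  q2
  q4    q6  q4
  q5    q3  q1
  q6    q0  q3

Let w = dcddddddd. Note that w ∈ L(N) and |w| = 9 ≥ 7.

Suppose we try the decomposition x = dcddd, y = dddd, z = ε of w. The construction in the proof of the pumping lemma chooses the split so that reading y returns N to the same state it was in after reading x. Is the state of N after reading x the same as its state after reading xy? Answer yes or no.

State sequence: q0 -d-> q5 -c-> q3 -d-> q2 -d-> q6 -d-> q3 -d-> q2 -d-> q6 -d-> q3 -d-> q2

After x (step 5): q3. After xy (step 9): q2.
They differ (q3 ≠ q2), so y is not a cycle from the state after x; this split is not the one the pumping-lemma construction produces, and pumping y need not keep the string in L(N).

no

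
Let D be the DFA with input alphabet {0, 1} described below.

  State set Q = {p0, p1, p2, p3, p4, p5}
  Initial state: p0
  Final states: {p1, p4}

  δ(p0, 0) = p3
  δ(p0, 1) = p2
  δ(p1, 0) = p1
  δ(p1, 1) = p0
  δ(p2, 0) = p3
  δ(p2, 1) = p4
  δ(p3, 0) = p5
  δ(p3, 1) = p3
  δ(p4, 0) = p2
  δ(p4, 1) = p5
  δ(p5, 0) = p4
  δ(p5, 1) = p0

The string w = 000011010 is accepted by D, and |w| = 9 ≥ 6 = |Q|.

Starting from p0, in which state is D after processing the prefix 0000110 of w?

p4

Run of D on the first 7 characters of w = 0 0 0 0 1 1 0:
  step 0: p0  (start)
  step 1: p3  (read 0: p0→p3)
  step 2: p5  (read 0: p3→p5)
  step 3: p4  (read 0: p5→p4)
  step 4: p2  (read 0: p4→p2)
  step 5: p4  (read 1: p2→p4)
  step 6: p5  (read 1: p4→p5)
  step 7: p4  (read 0: p5→p4)

After reading 7 characters, D is in state p4.
(This kind of state-tracing is the core of the pumping-lemma construction: with 6 states, pigeonhole forces a repeat within the first 6 steps.)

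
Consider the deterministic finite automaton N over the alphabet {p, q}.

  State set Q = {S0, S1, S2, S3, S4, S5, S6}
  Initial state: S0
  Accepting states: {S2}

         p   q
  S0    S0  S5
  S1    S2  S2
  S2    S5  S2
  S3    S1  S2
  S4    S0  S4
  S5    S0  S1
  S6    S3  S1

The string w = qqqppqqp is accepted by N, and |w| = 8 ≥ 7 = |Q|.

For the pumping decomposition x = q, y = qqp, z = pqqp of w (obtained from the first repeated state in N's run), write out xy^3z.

xy^3z = q·qqp·qqp·qqp·pqqp = qqqpqqpqqppqqp.
Reading y = qqp takes N from S5 back to S5, so after x·y·y·y the machine is still in S5, and z then leads to the accepting state S2. Hence qqqpqqpqqppqqp ∈ L(N).

qqqpqqpqqppqqp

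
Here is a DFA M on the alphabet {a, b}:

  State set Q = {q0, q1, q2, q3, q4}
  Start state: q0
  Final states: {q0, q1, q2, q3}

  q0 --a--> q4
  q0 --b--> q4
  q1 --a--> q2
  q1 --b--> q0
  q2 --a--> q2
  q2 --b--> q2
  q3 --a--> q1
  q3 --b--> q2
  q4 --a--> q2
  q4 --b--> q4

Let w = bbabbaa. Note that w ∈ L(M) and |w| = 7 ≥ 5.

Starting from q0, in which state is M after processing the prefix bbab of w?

q2

Run of M on the first 4 characters of w = b b a b:
  step 0: q0  (start)
  step 1: q4  (read b: q0→q4)
  step 2: q4  (read b: q4→q4)
  step 3: q2  (read a: q4→q2)
  step 4: q2  (read b: q2→q2)

After reading 4 characters, M is in state q2.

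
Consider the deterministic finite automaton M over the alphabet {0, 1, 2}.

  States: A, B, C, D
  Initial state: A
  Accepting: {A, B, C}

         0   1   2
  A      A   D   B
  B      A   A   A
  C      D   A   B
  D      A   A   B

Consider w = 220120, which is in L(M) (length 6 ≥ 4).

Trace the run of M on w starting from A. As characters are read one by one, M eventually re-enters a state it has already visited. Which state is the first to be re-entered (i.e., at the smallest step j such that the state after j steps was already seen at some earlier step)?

Run of M on w = 2 2 0 1 2 0:
  step 0: A  (start)
  step 1: B  (read 2: A→B)
  step 2: A  (read 2: B→A)   ← first repeat (A seen earlier)
  step 3: A  (read 0: A→A)
  step 4: D  (read 1: A→D)
  step 5: B  (read 2: D→B)
  step 6: A  (read 0: B→A)

The earliest repeat is at step j = 2: M is in A, which it already visited at step i = 0.
The DFA has 4 states, so the proof of the pumping lemma guarantees a repeated state among the first 4+1 visited; the segment between the two visits is the pumpable y.

A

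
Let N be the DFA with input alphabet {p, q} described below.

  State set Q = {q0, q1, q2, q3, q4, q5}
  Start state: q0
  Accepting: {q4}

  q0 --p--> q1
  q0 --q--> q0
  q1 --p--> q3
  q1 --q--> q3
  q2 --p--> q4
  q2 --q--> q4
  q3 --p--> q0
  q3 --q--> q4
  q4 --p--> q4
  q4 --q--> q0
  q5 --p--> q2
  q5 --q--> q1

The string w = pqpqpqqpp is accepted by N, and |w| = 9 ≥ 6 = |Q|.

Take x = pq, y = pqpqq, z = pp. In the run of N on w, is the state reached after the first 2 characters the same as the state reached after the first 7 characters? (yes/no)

Run of N on the first 7 characters of w = p q p q p q q:
  step 0: q0  (start)
  step 1: q1  (read p: q0→q1)
  step 2: q3  (read q: q1→q3)
  step 3: q0  (read p: q3→q0)
  step 4: q0  (read q: q0→q0)
  step 5: q1  (read p: q0→q1)
  step 6: q3  (read q: q1→q3)
  step 7: q4  (read q: q3→q4)

After x (step 2): q3. After xy (step 7): q4.
They differ (q3 ≠ q4), so y is not a cycle from the state after x; this split is not the one the pumping-lemma construction produces, and pumping y need not keep the string in L(N).

no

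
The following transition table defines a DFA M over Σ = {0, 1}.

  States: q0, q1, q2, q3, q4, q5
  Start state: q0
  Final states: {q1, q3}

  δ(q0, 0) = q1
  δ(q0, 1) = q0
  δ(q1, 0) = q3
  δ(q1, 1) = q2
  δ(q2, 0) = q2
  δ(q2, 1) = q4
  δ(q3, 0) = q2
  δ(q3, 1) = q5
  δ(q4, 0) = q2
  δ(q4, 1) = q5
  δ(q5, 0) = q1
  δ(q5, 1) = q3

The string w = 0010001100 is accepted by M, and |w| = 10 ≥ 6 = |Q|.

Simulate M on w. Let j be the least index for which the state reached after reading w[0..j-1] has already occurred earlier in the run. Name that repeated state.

State sequence: q0 -0-> q1 -0-> q3 -1-> q5 -0-> q1 -0-> q3 -0-> q2 -1-> q4 -1-> q5 -0-> q1 -0-> q3
First repeat at step 4: q1 was already visited.

The earliest repeat is at step j = 4: M is in q1, which it already visited at step i = 1.

q1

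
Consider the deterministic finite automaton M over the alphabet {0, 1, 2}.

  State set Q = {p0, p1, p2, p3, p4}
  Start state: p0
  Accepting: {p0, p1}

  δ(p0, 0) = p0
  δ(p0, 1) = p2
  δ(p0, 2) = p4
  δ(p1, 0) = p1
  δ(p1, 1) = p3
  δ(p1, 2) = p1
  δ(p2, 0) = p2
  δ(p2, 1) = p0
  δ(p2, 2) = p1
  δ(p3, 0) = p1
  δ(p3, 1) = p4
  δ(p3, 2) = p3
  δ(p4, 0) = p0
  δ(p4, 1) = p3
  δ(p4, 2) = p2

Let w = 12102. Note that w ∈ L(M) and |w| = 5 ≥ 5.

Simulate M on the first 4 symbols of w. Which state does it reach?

p1

State sequence: p0 -1-> p2 -2-> p1 -1-> p3 -0-> p1

After reading 4 characters, M is in state p1.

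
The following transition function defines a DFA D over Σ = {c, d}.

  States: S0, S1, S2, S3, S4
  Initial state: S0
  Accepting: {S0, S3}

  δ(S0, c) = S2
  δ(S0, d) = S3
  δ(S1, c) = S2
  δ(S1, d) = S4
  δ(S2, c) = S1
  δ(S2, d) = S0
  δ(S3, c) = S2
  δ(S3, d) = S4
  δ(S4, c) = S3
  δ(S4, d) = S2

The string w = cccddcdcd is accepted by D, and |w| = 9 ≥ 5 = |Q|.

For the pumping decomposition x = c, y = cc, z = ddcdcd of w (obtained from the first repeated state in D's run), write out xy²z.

cccccddcdcd

xy^2z = c·cc·cc·ddcdcd = cccccddcdcd.
Reading y = cc takes D from S2 back to S2, so after x·y·y the machine is still in S2, and z then leads to the accepting state S0. Hence cccccddcdcd ∈ L(D).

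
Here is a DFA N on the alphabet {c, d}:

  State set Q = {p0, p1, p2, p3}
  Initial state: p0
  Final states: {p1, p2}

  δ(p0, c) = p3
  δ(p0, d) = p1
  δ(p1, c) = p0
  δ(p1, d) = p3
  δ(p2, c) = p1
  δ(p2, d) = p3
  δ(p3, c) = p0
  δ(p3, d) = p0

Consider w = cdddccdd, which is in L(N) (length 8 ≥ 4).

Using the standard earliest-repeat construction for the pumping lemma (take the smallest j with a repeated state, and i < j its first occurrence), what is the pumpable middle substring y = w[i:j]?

cd

Run of N on w = c d d d c c d d:
  step 0: p0  (start)
  step 1: p3  (read c: p0→p3)
  step 2: p0  (read d: p3→p0)   ← first repeat (p0 seen earlier)
  step 3: p1  (read d: p0→p1)
  step 4: p3  (read d: p1→p3)
  step 5: p0  (read c: p3→p0)
  step 6: p3  (read c: p0→p3)
  step 7: p0  (read d: p3→p0)
  step 8: p1  (read d: p0→p1)

So i = 0, j = 2, giving x = w[0:0] = ε, y = w[0:2] = cd, z = w[2:8] = ddccdd.
Check: |xy| = 2 ≤ 4 and |y| = 2 ≥ 1. Reading y takes N from p0 back to p0, so every xyⁱz is accepted.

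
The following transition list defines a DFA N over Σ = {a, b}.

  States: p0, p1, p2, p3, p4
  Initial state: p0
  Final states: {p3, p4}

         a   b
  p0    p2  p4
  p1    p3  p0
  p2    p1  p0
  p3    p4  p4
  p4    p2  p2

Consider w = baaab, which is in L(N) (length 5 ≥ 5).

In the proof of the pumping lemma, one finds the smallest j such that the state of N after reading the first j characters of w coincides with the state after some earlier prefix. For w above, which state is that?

State sequence: p0 -b-> p4 -a-> p2 -a-> p1 -a-> p3 -b-> p4
First repeat at step 5: p4 was already visited.

The earliest repeat is at step j = 5: N is in p4, which it already visited at step i = 1.

p4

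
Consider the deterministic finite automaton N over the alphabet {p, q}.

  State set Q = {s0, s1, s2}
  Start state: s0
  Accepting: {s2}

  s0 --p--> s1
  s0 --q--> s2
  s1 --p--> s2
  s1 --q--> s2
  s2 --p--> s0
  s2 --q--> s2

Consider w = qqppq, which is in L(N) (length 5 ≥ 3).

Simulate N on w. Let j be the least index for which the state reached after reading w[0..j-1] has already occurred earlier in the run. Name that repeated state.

State sequence: s0 -q-> s2 -q-> s2 -p-> s0 -p-> s1 -q-> s2
First repeat at step 2: s2 was already visited.

The earliest repeat is at step j = 2: N is in s2, which it already visited at step i = 1.
Since N has 3 states, any run of length ≥ 3 visits 3+1 states, so by pigeonhole some state repeats within the first 3 steps — that repeat gives the pumpable loop.

s2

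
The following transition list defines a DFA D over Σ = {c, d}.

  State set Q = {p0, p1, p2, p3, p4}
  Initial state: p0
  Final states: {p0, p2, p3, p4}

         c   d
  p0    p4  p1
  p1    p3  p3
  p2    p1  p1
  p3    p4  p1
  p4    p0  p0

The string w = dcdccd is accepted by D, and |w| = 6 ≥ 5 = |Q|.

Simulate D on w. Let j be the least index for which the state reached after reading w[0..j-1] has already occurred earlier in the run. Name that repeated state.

p1

State sequence: p0 -d-> p1 -c-> p3 -d-> p1 -c-> p3 -c-> p4 -d-> p0
First repeat at step 3: p1 was already visited.

The earliest repeat is at step j = 3: D is in p1, which it already visited at step i = 1.
Since D has 5 states, any run of length ≥ 5 visits 5+1 states, so by pigeonhole some state repeats within the first 5 steps — that repeat gives the pumpable loop.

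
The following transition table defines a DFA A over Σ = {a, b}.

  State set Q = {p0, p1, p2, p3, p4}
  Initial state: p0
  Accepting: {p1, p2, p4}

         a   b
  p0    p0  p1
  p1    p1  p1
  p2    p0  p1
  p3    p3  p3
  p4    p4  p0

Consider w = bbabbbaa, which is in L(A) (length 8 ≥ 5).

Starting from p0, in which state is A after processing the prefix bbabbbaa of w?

p1

Run of A on the first 8 characters of w = b b a b b b a a:
  step 0: p0  (start)
  step 1: p1  (read b: p0→p1)
  step 2: p1  (read b: p1→p1)
  step 3: p1  (read a: p1→p1)
  step 4: p1  (read b: p1→p1)
  step 5: p1  (read b: p1→p1)
  step 6: p1  (read b: p1→p1)
  step 7: p1  (read a: p1→p1)
  step 8: p1  (read a: p1→p1)

After reading 8 characters, A is in state p1.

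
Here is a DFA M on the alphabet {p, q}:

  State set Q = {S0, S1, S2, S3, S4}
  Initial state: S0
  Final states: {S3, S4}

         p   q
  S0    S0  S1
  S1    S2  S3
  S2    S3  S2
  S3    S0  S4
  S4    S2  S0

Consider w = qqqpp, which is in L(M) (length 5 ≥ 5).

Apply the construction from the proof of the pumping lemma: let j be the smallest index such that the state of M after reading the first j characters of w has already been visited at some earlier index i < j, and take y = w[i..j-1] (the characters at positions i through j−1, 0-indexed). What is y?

qpp

Run of M on w = q q q p p:
  step 0: S0  (start)
  step 1: S1  (read q: S0→S1)
  step 2: S3  (read q: S1→S3)
  step 3: S4  (read q: S3→S4)
  step 4: S2  (read p: S4→S2)
  step 5: S3  (read p: S2→S3)   ← first repeat (S3 seen earlier)

So i = 2, j = 5, giving x = w[0:2] = qq, y = w[2:5] = qpp, z = w[5:5] = ε.
Check: |xy| = 5 ≤ 5 and |y| = 3 ≥ 1. Reading y takes M from S3 back to S3, so every xyⁱz is accepted.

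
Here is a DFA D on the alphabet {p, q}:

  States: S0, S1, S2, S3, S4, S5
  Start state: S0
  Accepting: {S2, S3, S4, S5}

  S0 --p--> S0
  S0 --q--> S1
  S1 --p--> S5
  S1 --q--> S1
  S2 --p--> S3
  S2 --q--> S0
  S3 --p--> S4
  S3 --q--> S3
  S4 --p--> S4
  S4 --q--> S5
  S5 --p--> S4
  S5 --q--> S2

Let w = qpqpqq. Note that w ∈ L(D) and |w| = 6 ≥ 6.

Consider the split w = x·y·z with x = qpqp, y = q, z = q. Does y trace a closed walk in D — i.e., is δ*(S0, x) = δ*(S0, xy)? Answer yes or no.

yes

State sequence: S0 -q-> S1 -p-> S5 -q-> S2 -p-> S3 -q-> S3

After x (step 4): S3. After xy (step 5): S3.
They match, so y = q drives D around a cycle from S3 back to itself; pumping y any number of times keeps D in S3 before reading z, and xyⁱz ∈ L(D) for every i ≥ 0.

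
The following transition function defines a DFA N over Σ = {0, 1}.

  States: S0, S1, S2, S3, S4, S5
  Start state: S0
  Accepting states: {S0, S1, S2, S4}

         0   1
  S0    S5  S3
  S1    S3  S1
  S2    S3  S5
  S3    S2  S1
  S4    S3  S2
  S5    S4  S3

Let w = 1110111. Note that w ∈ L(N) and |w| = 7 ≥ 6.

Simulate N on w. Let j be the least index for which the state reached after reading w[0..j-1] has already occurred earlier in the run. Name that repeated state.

State sequence: S0 -1-> S3 -1-> S1 -1-> S1 -0-> S3 -1-> S1 -1-> S1 -1-> S1
First repeat at step 3: S1 was already visited.

The earliest repeat is at step j = 3: N is in S1, which it already visited at step i = 2.
Since N has 6 states, any run of length ≥ 6 visits 6+1 states, so by pigeonhole some state repeats within the first 6 steps — that repeat gives the pumpable loop.

S1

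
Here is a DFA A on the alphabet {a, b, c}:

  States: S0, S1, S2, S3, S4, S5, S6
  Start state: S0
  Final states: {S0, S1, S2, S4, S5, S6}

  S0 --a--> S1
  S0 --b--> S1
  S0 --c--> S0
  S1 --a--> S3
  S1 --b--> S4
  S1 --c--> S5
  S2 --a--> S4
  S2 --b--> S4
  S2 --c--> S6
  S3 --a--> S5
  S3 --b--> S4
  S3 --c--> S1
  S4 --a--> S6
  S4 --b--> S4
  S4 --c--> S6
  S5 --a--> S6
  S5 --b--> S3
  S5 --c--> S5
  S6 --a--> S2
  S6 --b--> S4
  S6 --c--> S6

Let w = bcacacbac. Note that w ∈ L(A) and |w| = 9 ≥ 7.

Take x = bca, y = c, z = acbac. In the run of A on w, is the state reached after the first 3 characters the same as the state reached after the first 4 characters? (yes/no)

yes

State sequence: S0 -b-> S1 -c-> S5 -a-> S6 -c-> S6

After x (step 3): S6. After xy (step 4): S6.
They match, so y = c drives A around a cycle from S6 back to itself; pumping y any number of times keeps A in S6 before reading z, and xyⁱz ∈ L(A) for every i ≥ 0.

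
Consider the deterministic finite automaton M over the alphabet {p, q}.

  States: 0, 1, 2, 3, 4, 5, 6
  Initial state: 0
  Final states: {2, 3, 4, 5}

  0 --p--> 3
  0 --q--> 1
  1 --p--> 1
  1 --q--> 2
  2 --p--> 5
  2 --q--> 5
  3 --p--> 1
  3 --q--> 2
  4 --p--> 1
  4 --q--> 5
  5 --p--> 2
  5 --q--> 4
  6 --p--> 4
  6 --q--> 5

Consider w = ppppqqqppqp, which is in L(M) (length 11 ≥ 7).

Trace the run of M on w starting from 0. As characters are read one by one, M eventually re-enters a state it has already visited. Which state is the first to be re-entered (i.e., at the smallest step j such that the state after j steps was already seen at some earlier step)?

Run of M on w = p p p p q q q p p q p:
  step 0: 0  (start)
  step 1: 3  (read p: 0→3)
  step 2: 1  (read p: 3→1)
  step 3: 1  (read p: 1→1)   ← first repeat (1 seen earlier)
  step 4: 1  (read p: 1→1)
  step 5: 2  (read q: 1→2)
  step 6: 5  (read q: 2→5)
  step 7: 4  (read q: 5→4)
  step 8: 1  (read p: 4→1)
  step 9: 1  (read p: 1→1)
  step 10: 2  (read q: 1→2)
  step 11: 5  (read p: 2→5)

The earliest repeat is at step j = 3: M is in 1, which it already visited at step i = 2.
The DFA has 7 states, so the proof of the pumping lemma guarantees a repeated state among the first 7+1 visited; the segment between the two visits is the pumpable y.

1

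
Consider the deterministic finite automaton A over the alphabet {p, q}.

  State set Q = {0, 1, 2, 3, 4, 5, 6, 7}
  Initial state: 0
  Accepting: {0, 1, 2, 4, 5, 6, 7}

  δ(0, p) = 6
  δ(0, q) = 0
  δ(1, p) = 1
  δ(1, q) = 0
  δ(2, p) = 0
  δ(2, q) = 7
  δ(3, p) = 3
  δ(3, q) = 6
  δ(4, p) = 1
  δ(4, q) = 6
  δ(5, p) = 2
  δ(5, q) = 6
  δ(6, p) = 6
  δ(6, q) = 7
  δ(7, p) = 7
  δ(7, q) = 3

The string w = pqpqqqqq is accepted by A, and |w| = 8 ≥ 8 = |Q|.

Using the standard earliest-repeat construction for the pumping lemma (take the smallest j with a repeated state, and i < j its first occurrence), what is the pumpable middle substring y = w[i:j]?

Run of A on w = p q p q q q q q:
  step 0: 0  (start)
  step 1: 6  (read p: 0→6)
  step 2: 7  (read q: 6→7)
  step 3: 7  (read p: 7→7)   ← first repeat (7 seen earlier)
  step 4: 3  (read q: 7→3)
  step 5: 6  (read q: 3→6)
  step 6: 7  (read q: 6→7)
  step 7: 3  (read q: 7→3)
  step 8: 6  (read q: 3→6)

So i = 2, j = 3, giving x = w[0:2] = pq, y = w[2:3] = p, z = w[3:8] = qqqqq.
Check: |xy| = 3 ≤ 8 and |y| = 1 ≥ 1. Reading y takes A from 7 back to 7, so every xyⁱz is accepted.

p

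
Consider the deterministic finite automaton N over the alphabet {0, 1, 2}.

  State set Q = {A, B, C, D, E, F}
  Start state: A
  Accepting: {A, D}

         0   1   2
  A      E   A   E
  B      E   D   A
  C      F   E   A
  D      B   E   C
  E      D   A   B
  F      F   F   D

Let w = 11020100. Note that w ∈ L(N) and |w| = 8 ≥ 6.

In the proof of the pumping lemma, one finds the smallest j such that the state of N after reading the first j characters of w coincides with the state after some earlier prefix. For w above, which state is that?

A

Run of N on w = 1 1 0 2 0 1 0 0:
  step 0: A  (start)
  step 1: A  (read 1: A→A)   ← first repeat (A seen earlier)
  step 2: A  (read 1: A→A)
  step 3: E  (read 0: A→E)
  step 4: B  (read 2: E→B)
  step 5: E  (read 0: B→E)
  step 6: A  (read 1: E→A)
  step 7: E  (read 0: A→E)
  step 8: D  (read 0: E→D)

The earliest repeat is at step j = 1: N is in A, which it already visited at step i = 0.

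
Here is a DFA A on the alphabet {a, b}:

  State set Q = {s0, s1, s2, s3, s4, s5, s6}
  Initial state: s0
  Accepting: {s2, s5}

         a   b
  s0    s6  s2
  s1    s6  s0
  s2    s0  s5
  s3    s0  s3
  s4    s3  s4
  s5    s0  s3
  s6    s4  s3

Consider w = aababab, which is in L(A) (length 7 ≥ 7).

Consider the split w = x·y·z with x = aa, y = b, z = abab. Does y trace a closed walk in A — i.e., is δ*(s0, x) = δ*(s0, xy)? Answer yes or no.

Run of A on the first 3 characters of w = a a b:
  step 0: s0  (start)
  step 1: s6  (read a: s0→s6)
  step 2: s4  (read a: s6→s4)
  step 3: s4  (read b: s4→s4)

After x (step 2): s4. After xy (step 3): s4.
They match, so y = b drives A around a cycle from s4 back to itself; pumping y any number of times keeps A in s4 before reading z, and xyⁱz ∈ L(A) for every i ≥ 0.

yes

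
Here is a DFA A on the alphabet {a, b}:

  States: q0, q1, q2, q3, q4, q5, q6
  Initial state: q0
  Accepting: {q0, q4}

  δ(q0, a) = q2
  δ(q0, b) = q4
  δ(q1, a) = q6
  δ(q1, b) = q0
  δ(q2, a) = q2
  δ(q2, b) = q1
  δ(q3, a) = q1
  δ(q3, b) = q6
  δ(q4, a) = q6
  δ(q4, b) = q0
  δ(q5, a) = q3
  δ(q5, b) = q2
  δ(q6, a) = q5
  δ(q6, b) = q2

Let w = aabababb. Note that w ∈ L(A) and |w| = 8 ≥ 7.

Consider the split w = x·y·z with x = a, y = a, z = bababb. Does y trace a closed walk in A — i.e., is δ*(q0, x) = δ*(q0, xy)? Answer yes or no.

yes

State sequence: q0 -a-> q2 -a-> q2

After x (step 1): q2. After xy (step 2): q2.
They match, so y = a drives A around a cycle from q2 back to itself; pumping y any number of times keeps A in q2 before reading z, and xyⁱz ∈ L(A) for every i ≥ 0.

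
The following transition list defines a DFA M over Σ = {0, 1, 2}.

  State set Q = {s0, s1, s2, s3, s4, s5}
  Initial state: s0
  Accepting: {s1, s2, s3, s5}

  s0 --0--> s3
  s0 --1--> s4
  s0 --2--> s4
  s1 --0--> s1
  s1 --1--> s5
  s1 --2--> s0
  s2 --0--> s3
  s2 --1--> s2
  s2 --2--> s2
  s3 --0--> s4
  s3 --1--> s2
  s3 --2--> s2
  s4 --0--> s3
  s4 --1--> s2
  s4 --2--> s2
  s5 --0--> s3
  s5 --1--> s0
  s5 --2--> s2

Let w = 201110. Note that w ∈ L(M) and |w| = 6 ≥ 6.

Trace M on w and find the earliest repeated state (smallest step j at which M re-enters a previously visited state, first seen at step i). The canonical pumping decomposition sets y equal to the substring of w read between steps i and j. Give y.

Run of M on w = 2 0 1 1 1 0:
  step 0: s0  (start)
  step 1: s4  (read 2: s0→s4)
  step 2: s3  (read 0: s4→s3)
  step 3: s2  (read 1: s3→s2)
  step 4: s2  (read 1: s2→s2)   ← first repeat (s2 seen earlier)
  step 5: s2  (read 1: s2→s2)
  step 6: s3  (read 0: s2→s3)

So i = 3, j = 4, giving x = w[0:3] = 201, y = w[3:4] = 1, z = w[4:6] = 10.
Check: |xy| = 4 ≤ 6 and |y| = 1 ≥ 1. Reading y takes M from s2 back to s2, so every xyⁱz is accepted.
The DFA has 6 states, so the proof of the pumping lemma guarantees a repeated state among the first 6+1 visited; the segment between the two visits is the pumpable y.

1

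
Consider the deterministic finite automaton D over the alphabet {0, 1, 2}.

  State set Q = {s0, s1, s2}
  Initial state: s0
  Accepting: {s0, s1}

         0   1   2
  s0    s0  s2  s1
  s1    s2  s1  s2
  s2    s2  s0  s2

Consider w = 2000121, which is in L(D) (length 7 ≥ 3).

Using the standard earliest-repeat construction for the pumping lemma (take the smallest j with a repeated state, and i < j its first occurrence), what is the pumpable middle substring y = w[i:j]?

0

State sequence: s0 -2-> s1 -0-> s2 -0-> s2 -0-> s2 -1-> s0 -2-> s1 -1-> s1
First repeat at step 3: s2 was already visited.

So i = 2, j = 3, giving x = w[0:2] = 20, y = w[2:3] = 0, z = w[3:7] = 0121.
Check: |xy| = 3 ≤ 3 and |y| = 1 ≥ 1. Reading y takes D from s2 back to s2, so every xyⁱz is accepted.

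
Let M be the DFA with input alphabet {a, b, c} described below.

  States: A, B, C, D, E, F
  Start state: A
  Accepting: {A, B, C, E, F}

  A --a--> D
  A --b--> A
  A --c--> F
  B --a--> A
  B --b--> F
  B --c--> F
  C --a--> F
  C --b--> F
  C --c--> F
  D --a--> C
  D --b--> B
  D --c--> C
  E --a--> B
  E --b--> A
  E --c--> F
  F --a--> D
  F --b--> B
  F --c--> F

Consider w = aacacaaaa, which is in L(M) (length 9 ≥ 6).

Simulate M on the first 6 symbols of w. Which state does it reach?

State sequence: A -a-> D -a-> C -c-> F -a-> D -c-> C -a-> F

After reading 6 characters, M is in state F.

F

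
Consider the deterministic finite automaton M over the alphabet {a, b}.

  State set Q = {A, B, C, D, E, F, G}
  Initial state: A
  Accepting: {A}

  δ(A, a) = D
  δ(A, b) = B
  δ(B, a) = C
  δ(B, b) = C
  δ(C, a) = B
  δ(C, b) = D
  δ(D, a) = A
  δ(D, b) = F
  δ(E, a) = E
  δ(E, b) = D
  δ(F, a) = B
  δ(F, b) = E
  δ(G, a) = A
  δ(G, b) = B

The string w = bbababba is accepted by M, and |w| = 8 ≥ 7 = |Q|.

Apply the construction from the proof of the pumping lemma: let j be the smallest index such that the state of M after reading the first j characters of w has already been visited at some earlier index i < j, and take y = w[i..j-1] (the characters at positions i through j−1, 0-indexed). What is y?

ba

Run of M on w = b b a b a b b a:
  step 0: A  (start)
  step 1: B  (read b: A→B)
  step 2: C  (read b: B→C)
  step 3: B  (read a: C→B)   ← first repeat (B seen earlier)
  step 4: C  (read b: B→C)
  step 5: B  (read a: C→B)
  step 6: C  (read b: B→C)
  step 7: D  (read b: C→D)
  step 8: A  (read a: D→A)

So i = 1, j = 3, giving x = w[0:1] = b, y = w[1:3] = ba, z = w[3:8] = babba.
Check: |xy| = 3 ≤ 7 and |y| = 2 ≥ 1. Reading y takes M from B back to B, so every xyⁱz is accepted.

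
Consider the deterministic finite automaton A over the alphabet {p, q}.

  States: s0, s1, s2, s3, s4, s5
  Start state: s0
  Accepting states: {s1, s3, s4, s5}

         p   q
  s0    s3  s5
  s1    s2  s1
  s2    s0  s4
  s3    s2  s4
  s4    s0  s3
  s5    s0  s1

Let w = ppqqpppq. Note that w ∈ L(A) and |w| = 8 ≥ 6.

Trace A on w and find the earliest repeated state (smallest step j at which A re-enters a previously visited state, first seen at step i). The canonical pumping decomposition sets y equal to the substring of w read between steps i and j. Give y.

pqq

Run of A on w = p p q q p p p q:
  step 0: s0  (start)
  step 1: s3  (read p: s0→s3)
  step 2: s2  (read p: s3→s2)
  step 3: s4  (read q: s2→s4)
  step 4: s3  (read q: s4→s3)   ← first repeat (s3 seen earlier)
  step 5: s2  (read p: s3→s2)
  step 6: s0  (read p: s2→s0)
  step 7: s3  (read p: s0→s3)
  step 8: s4  (read q: s3→s4)

So i = 1, j = 4, giving x = w[0:1] = p, y = w[1:4] = pqq, z = w[4:8] = pppq.
Check: |xy| = 4 ≤ 6 and |y| = 3 ≥ 1. Reading y takes A from s3 back to s3, so every xyⁱz is accepted.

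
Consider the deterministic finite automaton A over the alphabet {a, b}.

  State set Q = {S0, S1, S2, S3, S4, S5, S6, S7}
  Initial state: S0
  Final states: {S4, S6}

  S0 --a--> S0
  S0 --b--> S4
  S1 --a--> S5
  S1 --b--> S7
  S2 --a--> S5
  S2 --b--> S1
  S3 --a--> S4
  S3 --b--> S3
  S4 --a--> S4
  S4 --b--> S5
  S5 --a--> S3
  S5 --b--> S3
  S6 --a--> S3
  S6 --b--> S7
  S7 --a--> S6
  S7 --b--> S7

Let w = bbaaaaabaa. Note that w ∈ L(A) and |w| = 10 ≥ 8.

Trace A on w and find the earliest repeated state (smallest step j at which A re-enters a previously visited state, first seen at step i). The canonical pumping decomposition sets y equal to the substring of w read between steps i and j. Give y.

baa

Run of A on w = b b a a a a a b a a:
  step 0: S0  (start)
  step 1: S4  (read b: S0→S4)
  step 2: S5  (read b: S4→S5)
  step 3: S3  (read a: S5→S3)
  step 4: S4  (read a: S3→S4)   ← first repeat (S4 seen earlier)
  step 5: S4  (read a: S4→S4)
  step 6: S4  (read a: S4→S4)
  step 7: S4  (read a: S4→S4)
  step 8: S5  (read b: S4→S5)
  step 9: S3  (read a: S5→S3)
  step 10: S4  (read a: S3→S4)

So i = 1, j = 4, giving x = w[0:1] = b, y = w[1:4] = baa, z = w[4:10] = aaabaa.
Check: |xy| = 4 ≤ 8 and |y| = 3 ≥ 1. Reading y takes A from S4 back to S4, so every xyⁱz is accepted.
Since A has 8 states, any run of length ≥ 8 visits 8+1 states, so by pigeonhole some state repeats within the first 8 steps — that repeat gives the pumpable loop.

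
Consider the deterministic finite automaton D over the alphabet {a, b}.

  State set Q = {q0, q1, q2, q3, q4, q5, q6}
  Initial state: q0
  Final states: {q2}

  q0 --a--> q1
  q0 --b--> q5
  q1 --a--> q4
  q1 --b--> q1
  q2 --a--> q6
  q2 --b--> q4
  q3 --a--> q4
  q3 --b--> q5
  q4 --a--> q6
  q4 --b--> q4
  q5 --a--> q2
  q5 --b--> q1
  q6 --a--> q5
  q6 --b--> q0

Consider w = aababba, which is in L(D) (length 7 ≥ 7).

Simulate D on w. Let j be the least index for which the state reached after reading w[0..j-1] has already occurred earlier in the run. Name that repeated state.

Run of D on w = a a b a b b a:
  step 0: q0  (start)
  step 1: q1  (read a: q0→q1)
  step 2: q4  (read a: q1→q4)
  step 3: q4  (read b: q4→q4)   ← first repeat (q4 seen earlier)
  step 4: q6  (read a: q4→q6)
  step 5: q0  (read b: q6→q0)
  step 6: q5  (read b: q0→q5)
  step 7: q2  (read a: q5→q2)

The earliest repeat is at step j = 3: D is in q4, which it already visited at step i = 2.
Since D has 7 states, any run of length ≥ 7 visits 7+1 states, so by pigeonhole some state repeats within the first 7 steps — that repeat gives the pumpable loop.

q4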